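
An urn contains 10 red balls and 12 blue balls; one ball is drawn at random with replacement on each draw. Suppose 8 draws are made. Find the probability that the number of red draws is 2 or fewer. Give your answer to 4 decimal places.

X ~ Binomial(8, 0.454545); P(X ≤ 2) = Σ C(8,k) p^k (1−p)^(8−k) over k:
  k=0: C(8,0)·0.454545^0·0.545455^8 = 0.007836
  k=1: C(8,1)·0.454545^1·0.545455^7 = 0.052237
  k=2: C(8,2)·0.454545^2·0.545455^6 = 0.152358
Total = 0.212430

0.2124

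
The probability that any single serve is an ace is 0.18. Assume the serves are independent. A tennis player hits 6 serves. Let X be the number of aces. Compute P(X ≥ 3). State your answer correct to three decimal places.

0.076

X ~ Binomial(6, 0.18); P(X ≥ 3) = Σ C(6,k) p^k (1−p)^(6−k) over k:
  k=3: C(6,3)·0.18^3·0.82^3 = 0.06431
  k=4: C(6,4)·0.18^4·0.82^2 = 0.01059
  k=5: C(6,5)·0.18^5·0.82^1 = 0.00093
  k=6: C(6,6)·0.18^6·0.82^0 = 0.00003
Total = 0.07586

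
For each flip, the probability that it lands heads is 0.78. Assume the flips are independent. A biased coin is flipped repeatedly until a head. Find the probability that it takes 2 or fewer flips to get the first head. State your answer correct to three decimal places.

Y = number of flips to the first success; geometric, p = 0.78.
P(Y ≤ 2) = 1 − (1−p)^2 = 1 − 0.04840 = 0.95160

0.952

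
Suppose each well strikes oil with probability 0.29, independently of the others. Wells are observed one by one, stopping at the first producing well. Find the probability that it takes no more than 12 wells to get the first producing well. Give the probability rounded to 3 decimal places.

0.984

Y = number of wells to the first success; geometric, p = 0.29.
P(Y ≤ 12) = 1 − (1−p)^12 = 1 − 0.01641 = 0.98359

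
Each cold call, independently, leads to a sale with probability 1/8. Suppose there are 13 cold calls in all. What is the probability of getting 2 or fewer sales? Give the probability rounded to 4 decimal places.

X ~ Binomial(13, 0.125); P(X ≤ 2) = Σ C(13,k) p^k (1−p)^(13−k) over k:
  k=0: C(13,0)·0.125^0·0.875^13 = 0.176240
  k=1: C(13,1)·0.125^1·0.875^12 = 0.327303
  k=2: C(13,2)·0.125^2·0.875^11 = 0.280545
Total = 0.784089

0.7841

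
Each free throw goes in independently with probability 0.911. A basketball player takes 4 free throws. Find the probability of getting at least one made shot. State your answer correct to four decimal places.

0.9999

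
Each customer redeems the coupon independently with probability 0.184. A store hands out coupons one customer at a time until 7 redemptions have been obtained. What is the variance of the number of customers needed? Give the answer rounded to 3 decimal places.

168.715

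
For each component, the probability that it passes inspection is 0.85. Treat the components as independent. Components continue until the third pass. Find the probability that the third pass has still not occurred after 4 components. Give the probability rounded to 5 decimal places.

Needing more than 4 components ⇔ fewer than 3 successes in the first 4. With X ~ Binomial(4, 0.85), P(Y > 4) = P(X ≤ 2).
  k=0: C(4,0)·0.85^0·0.15^4 = 0.0005062
  k=1: C(4,1)·0.85^1·0.15^3 = 0.0114750
  k=2: C(4,2)·0.85^2·0.15^2 = 0.0975375
P(X ≤ 2) = 0.1095187

0.10952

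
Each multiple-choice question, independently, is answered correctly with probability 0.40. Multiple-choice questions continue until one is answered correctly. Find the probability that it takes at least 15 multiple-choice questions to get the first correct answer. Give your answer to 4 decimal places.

Y = number of multiple-choice questions to the first success; geometric, p = 0.40.
P(Y > 14) = P(first 14 all fail) = (1−p)^14 = 0.000784

0.0008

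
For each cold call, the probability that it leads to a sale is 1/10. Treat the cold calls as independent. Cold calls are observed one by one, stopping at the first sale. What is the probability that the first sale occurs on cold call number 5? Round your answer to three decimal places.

Geometric (trials to first success), p = 0.10.
P(Y = 5) = (1−p)^4 · p = 0.6561 · 0.10 = 0.06561

0.066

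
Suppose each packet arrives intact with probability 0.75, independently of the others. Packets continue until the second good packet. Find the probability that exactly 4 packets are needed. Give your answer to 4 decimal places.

Y = trial on which the second success occurs; negative binomial, r=2, p=0.75.
P(Y=4) = C(3,1) · p^2 · (1−p)^2
= 3 · 0.5625 · 0.0625 = 0.105469

0.1055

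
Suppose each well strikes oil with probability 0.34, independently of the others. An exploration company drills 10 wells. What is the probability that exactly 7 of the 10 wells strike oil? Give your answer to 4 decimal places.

X ~ Binomial(n=10, p=0.34).
P(X=7) = C(10,7) · p^7 · (1−p)^3
= 120 · 0.00052523 · 0.2875 = 0.018120

0.0181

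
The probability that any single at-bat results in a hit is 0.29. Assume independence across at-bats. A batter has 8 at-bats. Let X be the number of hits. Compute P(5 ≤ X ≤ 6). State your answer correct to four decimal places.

X ~ Binomial(8, 0.29); P(5 ≤ X ≤ 6) = Σ C(8,k) p^k (1−p)^(8−k) over k:
  k=5: C(8,5)·0.29^5·0.71^3 = 0.041111
  k=6: C(8,6)·0.29^6·0.71^2 = 0.008396
Total = 0.049506

0.0495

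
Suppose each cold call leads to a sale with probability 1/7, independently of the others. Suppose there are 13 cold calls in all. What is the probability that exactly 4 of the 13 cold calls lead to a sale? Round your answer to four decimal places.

X ~ Binomial(n=13, p=0.142857).
P(X=4) = C(13,4) · p^4 · (1−p)^9
= 715 · 0.00041649 · 0.24973 = 0.074369

0.0744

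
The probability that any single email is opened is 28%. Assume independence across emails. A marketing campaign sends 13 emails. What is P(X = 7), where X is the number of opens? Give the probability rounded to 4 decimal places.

0.0323

X ~ Binomial(n=13, p=0.28).
P(X=7) = C(13,7) · p^7 · (1−p)^6
= 1716 · 0.00013493 · 0.13931 = 0.032257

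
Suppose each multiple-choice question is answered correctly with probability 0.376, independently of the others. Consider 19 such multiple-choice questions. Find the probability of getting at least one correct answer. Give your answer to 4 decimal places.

P(at least one) = 1 − P(none) = 1 − (1 − 0.376)^19
= 1 − 0.000128 = 0.999872

0.9999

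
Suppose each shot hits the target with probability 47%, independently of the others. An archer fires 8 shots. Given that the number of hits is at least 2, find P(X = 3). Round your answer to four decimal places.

X ~ Binomial(8, 0.47). Want P(X=3 | X≥2) = P(X=3) / P(X≥2).
P(X=3) = C(8,3)·0.47^3·0.53^5 = 0.243143
P(X≥2) = 1 − 0.006226 − 0.044169 = 0.949605
Ratio = 0.243143 / 0.949605 = 0.256046

0.2560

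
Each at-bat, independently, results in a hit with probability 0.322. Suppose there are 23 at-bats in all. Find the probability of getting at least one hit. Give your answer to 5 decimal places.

0.99987

P(at least one) = 1 − P(none) = 1 − (1 − 0.322)^23
= 1 − 0.0001313 = 0.9998687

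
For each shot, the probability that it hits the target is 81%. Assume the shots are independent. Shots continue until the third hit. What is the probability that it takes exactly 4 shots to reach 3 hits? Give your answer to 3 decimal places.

Y = trial on which the third success occurs; negative binomial, r=3, p=0.81.
P(Y=4) = C(3,2) · p^3 · (1−p)^1
= 3 · 0.53144 · 0.19 = 0.30292

0.303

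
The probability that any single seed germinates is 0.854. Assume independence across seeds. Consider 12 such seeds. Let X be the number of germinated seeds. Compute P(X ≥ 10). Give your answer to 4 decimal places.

X ~ Binomial(12, 0.854); P(X ≥ 10) = Σ C(12,k) p^k (1−p)^(12−k) over k:
  k=10: C(12,10)·0.854^10·0.146^2 = 0.290288
  k=11: C(12,11)·0.854^11·0.146^1 = 0.308724
  k=12: C(12,12)·0.854^12·0.146^0 = 0.150485
Total = 0.749497

0.7495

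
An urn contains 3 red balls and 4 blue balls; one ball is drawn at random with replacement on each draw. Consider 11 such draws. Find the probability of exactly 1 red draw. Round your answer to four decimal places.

0.0175

X ~ Binomial(n=11, p=0.428571).
P(X=1) = C(11,1) · p^1 · (1−p)^10
= 11 · 0.42857 · 0.0037121 = 0.017500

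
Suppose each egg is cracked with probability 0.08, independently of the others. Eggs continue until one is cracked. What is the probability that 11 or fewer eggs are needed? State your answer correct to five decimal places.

Y = number of eggs to the first success; geometric, p = 0.08.
P(Y ≤ 11) = 1 − (1−p)^11 = 1 − 0.3996374 = 0.6003626

0.60036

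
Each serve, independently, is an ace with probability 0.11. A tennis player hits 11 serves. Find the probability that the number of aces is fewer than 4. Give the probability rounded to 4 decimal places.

0.9744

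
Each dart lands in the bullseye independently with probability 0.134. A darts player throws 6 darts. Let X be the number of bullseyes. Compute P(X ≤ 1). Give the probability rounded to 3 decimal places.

0.813

X ~ Binomial(6, 0.134); P(X ≤ 1) = Σ C(6,k) p^k (1−p)^(6−k) over k:
  k=0: C(6,0)·0.134^0·0.866^6 = 0.42180
  k=1: C(6,1)·0.134^1·0.866^5 = 0.39160
Total = 0.81340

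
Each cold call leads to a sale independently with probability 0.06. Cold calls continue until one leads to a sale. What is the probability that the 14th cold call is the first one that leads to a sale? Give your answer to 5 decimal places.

0.02684

Geometric (trials to first success), p = 0.06.
P(Y = 14) = (1−p)^13 · p = 0.44737 · 0.06 = 0.0268419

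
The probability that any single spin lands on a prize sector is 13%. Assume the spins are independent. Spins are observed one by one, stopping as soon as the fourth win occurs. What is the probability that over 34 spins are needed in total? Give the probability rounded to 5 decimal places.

0.33878

Needing more than 34 spins ⇔ fewer than 4 successes in the first 34. With X ~ Binomial(34, 0.13), P(Y > 34) = P(X ≤ 3).
  k=0: C(34,0)·0.13^0·0.87^34 = 0.0087832
  k=1: C(34,1)·0.13^1·0.87^33 = 0.0446229
  k=2: C(34,2)·0.13^2·0.87^32 = 0.1100185
  k=3: C(34,3)·0.13^3·0.87^31 = 0.1753551
P(X ≤ 3) = 0.3387797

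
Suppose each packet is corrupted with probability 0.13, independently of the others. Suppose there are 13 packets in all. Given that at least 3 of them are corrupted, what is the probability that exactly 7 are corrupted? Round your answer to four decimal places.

0.0020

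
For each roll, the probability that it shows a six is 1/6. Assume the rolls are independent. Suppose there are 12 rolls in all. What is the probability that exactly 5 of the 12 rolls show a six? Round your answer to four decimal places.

X ~ Binomial(n=12, p=0.166667).
P(X=5) = C(12,5) · p^5 · (1−p)^7
= 792 · 0.0001286 · 0.27908 = 0.028425

0.0284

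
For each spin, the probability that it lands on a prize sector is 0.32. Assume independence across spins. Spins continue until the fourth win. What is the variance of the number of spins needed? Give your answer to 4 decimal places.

26.5625

Y = total spins until the fourth success; negative binomial with r=4, p=0.32.
Var(Y) = r(1−p)/p² = 4·0.68 / 0.32² = 26.562500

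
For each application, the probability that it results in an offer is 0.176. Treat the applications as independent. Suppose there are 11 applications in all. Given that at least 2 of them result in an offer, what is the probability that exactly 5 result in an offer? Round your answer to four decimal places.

X ~ Binomial(11, 0.176). Want P(X=5 | X≥2) = P(X=5) / P(X≥2).
P(X=5) = C(11,5)·0.176^5·0.824^6 = 0.024421
P(X≥2) = 1 − 0.118905 − 0.279369 = 0.601727
Ratio = 0.024421 / 0.601727 = 0.040585

0.0406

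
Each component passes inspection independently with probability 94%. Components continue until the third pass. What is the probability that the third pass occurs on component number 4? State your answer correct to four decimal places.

0.1495

Y = trial on which the third success occurs; negative binomial, r=3, p=0.94.
P(Y=4) = C(3,2) · p^3 · (1−p)^1
= 3 · 0.83058 · 0.06 = 0.149505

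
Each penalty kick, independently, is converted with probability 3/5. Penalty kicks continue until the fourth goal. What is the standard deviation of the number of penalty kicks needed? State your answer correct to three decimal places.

2.108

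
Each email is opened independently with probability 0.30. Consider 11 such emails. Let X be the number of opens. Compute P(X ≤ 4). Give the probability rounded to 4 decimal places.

0.7897

X ~ Binomial(11, 0.30); P(X ≤ 4) = Σ C(11,k) p^k (1−p)^(11−k) over k:
  k=0: C(11,0)·0.30^0·0.70^11 = 0.019773
  k=1: C(11,1)·0.30^1·0.70^10 = 0.093217
  k=2: C(11,2)·0.30^2·0.70^9 = 0.199750
  k=3: C(11,3)·0.30^3·0.70^8 = 0.256822
  k=4: C(11,4)·0.30^4·0.70^7 = 0.220133
Total = 0.789695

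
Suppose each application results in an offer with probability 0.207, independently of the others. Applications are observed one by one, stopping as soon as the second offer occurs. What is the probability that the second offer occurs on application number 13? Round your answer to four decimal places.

0.0401

Y = trial on which the second success occurs; negative binomial, r=2, p=0.207.
P(Y=13) = C(12,1) · p^2 · (1−p)^11
= 12 · 0.042849 · 0.077984 = 0.040098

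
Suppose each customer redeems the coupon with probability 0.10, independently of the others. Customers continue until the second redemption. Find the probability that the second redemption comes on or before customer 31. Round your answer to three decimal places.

0.830

Finishing within 31 customers ⇔ at least 2 successes in the first 31. With X ~ Binomial(31, 0.10), P(Y ≤ 31) = 1 − P(X ≤ 1).
  k=0: C(31,0)·0.10^0·0.90^31 = 0.03815
  k=1: C(31,1)·0.10^1·0.90^30 = 0.13141
1 − 0.16956 = 0.83044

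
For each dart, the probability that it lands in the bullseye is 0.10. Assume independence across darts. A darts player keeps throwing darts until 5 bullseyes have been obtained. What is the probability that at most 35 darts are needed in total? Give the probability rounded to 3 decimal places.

0.269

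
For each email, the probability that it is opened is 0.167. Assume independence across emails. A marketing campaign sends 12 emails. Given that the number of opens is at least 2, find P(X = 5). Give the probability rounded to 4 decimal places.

0.0462

X ~ Binomial(12, 0.167). Want P(X=5 | X≥2) = P(X=5) / P(X≥2).
P(X=5) = C(12,5)·0.167^5·0.833^7 = 0.028630
P(X≥2) = 1 − 0.111619 − 0.268530 = 0.619851
Ratio = 0.028630 / 0.619851 = 0.046189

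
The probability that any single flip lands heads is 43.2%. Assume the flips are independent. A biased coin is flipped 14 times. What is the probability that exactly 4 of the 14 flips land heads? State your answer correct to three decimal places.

0.122

X ~ Binomial(n=14, p=0.432).
P(X=4) = C(14,4) · p^4 · (1−p)^10
= 1001 · 0.034829 · 0.0034953 = 0.12186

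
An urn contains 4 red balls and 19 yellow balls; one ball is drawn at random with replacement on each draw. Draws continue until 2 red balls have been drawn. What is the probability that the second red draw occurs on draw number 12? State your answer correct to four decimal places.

0.0492

Y = trial on which the second success occurs; negative binomial, r=2, p=0.173913.
P(Y=12) = C(11,1) · p^2 · (1−p)^10
= 11 · 0.030246 · 0.148 = 0.049240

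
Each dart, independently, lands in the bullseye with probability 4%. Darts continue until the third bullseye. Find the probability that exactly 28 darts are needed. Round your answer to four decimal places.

0.0081

Y = trial on which the third success occurs; negative binomial, r=3, p=0.04.
P(Y=28) = C(27,2) · p^3 · (1−p)^25
= 351 · 6.4e-05 · 0.3604 = 0.008096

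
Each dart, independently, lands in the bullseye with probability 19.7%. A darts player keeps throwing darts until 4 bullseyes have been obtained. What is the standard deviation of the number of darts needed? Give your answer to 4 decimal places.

Y = total darts until the fourth success; negative binomial with r=4, p=0.197.
SD(Y) = √[r(1−p)/p²] = √(82.764307) = 9.097489

9.0975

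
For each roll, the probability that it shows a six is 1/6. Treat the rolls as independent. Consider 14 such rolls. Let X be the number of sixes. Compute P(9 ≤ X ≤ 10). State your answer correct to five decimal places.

0.00009

X ~ Binomial(14, 0.166667); P(9 ≤ X ≤ 10) = Σ C(14,k) p^k (1−p)^(14−k) over k:
  k=9: C(14,9)·0.166667^9·0.833333^5 = 0.0000798
  k=10: C(14,10)·0.166667^10·0.833333^4 = 0.0000080
Total = 0.0000878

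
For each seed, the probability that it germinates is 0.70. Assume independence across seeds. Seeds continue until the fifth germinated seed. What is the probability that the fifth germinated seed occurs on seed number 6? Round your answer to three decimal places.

0.252

Y = trial on which the fifth success occurs; negative binomial, r=5, p=0.70.
P(Y=6) = C(5,4) · p^5 · (1−p)^1
= 5 · 0.16807 · 0.3 = 0.25211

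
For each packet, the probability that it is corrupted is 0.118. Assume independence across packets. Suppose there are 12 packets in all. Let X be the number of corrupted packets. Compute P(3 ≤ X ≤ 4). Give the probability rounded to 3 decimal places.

0.152

X ~ Binomial(12, 0.118); P(3 ≤ X ≤ 4) = Σ C(12,k) p^k (1−p)^(12−k) over k:
  k=3: C(12,3)·0.118^3·0.882^9 = 0.11676
  k=4: C(12,4)·0.118^4·0.882^8 = 0.03515
Total = 0.15190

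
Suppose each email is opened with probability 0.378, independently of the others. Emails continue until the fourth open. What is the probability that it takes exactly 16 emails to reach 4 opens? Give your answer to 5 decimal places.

Y = trial on which the fourth success occurs; negative binomial, r=4, p=0.378.
P(Y=16) = C(15,3) · p^4 · (1−p)^12
= 455 · 0.020416 · 0.0033534 = 0.0311504

0.03115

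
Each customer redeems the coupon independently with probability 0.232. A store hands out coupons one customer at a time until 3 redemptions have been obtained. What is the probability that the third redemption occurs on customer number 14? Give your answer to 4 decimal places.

Y = trial on which the third success occurs; negative binomial, r=3, p=0.232.
P(Y=14) = C(13,2) · p^3 · (1−p)^11
= 78 · 0.012487 · 0.054824 = 0.053399

0.0534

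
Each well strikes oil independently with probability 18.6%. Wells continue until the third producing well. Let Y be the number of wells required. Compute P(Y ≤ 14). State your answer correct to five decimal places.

0.49814

Finishing within 14 wells ⇔ at least 3 successes in the first 14. With X ~ Binomial(14, 0.186), P(Y ≤ 14) = 1 − P(X ≤ 2).
  k=0: C(14,0)·0.186^0·0.814^14 = 0.0560714
  k=1: C(14,1)·0.186^1·0.814^13 = 0.1793735
  k=2: C(14,2)·0.186^2·0.814^12 = 0.2664159
1 − 0.5018608 = 0.4981392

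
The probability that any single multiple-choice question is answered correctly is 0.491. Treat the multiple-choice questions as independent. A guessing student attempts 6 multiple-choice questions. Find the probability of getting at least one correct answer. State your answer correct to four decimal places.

P(at least one) = 1 − P(none) = 1 − (1 − 0.491)^6
= 1 − 0.017390 = 0.982610

0.9826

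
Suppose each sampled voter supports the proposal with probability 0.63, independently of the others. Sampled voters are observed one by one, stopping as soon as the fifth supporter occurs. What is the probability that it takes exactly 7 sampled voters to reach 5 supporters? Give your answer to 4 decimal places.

Y = trial on which the fifth success occurs; negative binomial, r=5, p=0.63.
P(Y=7) = C(6,4) · p^5 · (1−p)^2
= 15 · 0.099244 · 0.1369 = 0.203797

0.2038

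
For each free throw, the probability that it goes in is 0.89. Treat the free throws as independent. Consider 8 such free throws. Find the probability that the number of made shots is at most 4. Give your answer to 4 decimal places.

X ~ Binomial(8, 0.89); P(X ≤ 4) = Σ C(8,k) p^k (1−p)^(8−k) over k:
  k=0: C(8,0)·0.89^0·0.11^8 = 0.000000
  k=1: C(8,1)·0.89^1·0.11^7 = 0.000001
  k=2: C(8,2)·0.89^2·0.11^6 = 0.000039
  k=3: C(8,3)·0.89^3·0.11^5 = 0.000636
  k=4: C(8,4)·0.89^4·0.11^4 = 0.006430
Total = 0.007107

0.0071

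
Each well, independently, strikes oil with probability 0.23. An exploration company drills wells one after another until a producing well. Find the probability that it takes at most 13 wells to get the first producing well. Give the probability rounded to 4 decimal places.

0.9666

Y = number of wells to the first success; geometric, p = 0.23.
P(Y ≤ 13) = 1 − (1−p)^13 = 1 − 0.033449 = 0.966551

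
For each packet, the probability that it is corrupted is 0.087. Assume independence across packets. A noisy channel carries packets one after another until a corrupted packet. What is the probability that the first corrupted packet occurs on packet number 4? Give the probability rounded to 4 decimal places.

Geometric (trials to first success), p = 0.087.
P(Y = 4) = (1−p)^3 · p = 0.76105 · 0.087 = 0.066211

0.0662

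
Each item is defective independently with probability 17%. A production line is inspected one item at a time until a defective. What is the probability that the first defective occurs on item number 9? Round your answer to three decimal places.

Geometric (trials to first success), p = 0.17.
P(Y = 9) = (1−p)^8 · p = 0.22523 · 0.17 = 0.03829

0.038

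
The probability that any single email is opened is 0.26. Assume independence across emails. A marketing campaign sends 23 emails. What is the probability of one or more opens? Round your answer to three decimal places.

P(at least one) = 1 − P(none) = 1 − (1 − 0.26)^23
= 1 − 0.00098 = 0.99902

0.999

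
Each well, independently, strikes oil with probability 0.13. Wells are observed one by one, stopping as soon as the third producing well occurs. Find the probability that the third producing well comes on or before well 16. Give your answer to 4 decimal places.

Finishing within 16 wells ⇔ at least 3 successes in the first 16. With X ~ Binomial(16, 0.13), P(Y ≤ 16) = 1 − P(X ≤ 2).
  k=0: C(16,0)·0.13^0·0.87^16 = 0.107723
  k=1: C(16,1)·0.13^1·0.87^15 = 0.257544
  k=2: C(16,2)·0.13^2·0.87^14 = 0.288627
1 − 0.653895 = 0.346105

0.3461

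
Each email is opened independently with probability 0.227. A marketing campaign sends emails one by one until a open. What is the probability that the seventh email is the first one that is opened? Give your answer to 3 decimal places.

0.048

Geometric (trials to first success), p = 0.227.
P(Y = 7) = (1−p)^6 · p = 0.21334 · 0.227 = 0.04843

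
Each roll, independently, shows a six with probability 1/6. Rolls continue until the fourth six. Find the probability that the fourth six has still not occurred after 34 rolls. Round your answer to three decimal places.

Needing more than 34 rolls ⇔ fewer than 4 successes in the first 34. With X ~ Binomial(34, 0.166667), P(Y > 34) = P(X ≤ 3).
  k=0: C(34,0)·0.166667^0·0.833333^34 = 0.00203
  k=1: C(34,1)·0.166667^1·0.833333^33 = 0.01381
  k=2: C(34,2)·0.166667^2·0.833333^32 = 0.04559
  k=3: C(34,3)·0.166667^3·0.833333^31 = 0.09726
P(X ≤ 3) = 0.15869

0.159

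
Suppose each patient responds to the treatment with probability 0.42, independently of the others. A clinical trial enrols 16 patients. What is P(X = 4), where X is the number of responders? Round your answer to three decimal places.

0.082

X ~ Binomial(n=16, p=0.42).
P(X=4) = C(16,4) · p^4 · (1−p)^12
= 1820 · 0.031117 · 0.0014492 = 0.08207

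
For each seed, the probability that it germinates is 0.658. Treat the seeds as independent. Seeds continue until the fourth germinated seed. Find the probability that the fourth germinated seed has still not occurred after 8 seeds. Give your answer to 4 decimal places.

Needing more than 8 seeds ⇔ fewer than 4 successes in the first 8. With X ~ Binomial(8, 0.658), P(Y > 8) = P(X ≤ 3).
  k=0: C(8,0)·0.658^0·0.342^8 = 0.000187
  k=1: C(8,1)·0.658^1·0.342^7 = 0.002881
  k=2: C(8,2)·0.658^2·0.342^6 = 0.019398
  k=3: C(8,3)·0.658^3·0.342^5 = 0.074644
P(X ≤ 3) = 0.097111

0.0971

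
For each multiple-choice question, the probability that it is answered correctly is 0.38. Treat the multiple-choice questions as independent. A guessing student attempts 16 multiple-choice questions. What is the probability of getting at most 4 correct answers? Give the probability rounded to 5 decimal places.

0.21054

X ~ Binomial(16, 0.38); P(X ≤ 4) = Σ C(16,k) p^k (1−p)^(16−k) over k:
  k=0: C(16,0)·0.38^0·0.62^16 = 0.0004767
  k=1: C(16,1)·0.38^1·0.62^15 = 0.0046750
  k=2: C(16,2)·0.38^2·0.62^14 = 0.0214898
  k=3: C(16,3)·0.38^3·0.62^13 = 0.0614654
  k=4: C(16,4)·0.38^4·0.62^12 = 0.1224351
Total = 0.2105420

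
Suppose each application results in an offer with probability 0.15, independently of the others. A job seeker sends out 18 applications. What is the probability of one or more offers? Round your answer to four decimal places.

P(at least one) = 1 − P(none) = 1 − (1 − 0.15)^18
= 1 − 0.053646 = 0.946354

0.9464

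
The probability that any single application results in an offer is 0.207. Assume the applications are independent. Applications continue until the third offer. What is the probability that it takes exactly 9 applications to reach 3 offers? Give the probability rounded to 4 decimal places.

Y = trial on which the third success occurs; negative binomial, r=3, p=0.207.
P(Y=9) = C(8,2) · p^3 · (1−p)^6
= 28 · 0.0088697 · 0.24868 = 0.061760

0.0618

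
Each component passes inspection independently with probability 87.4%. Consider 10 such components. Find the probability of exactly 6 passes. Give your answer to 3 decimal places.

0.024

X ~ Binomial(n=10, p=0.874).
P(X=6) = C(10,6) · p^6 · (1−p)^4
= 210 · 0.44573 · 0.00025205 = 0.02359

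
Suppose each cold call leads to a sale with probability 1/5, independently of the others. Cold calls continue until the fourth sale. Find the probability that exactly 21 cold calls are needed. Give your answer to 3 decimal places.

0.041

Y = trial on which the fourth success occurs; negative binomial, r=4, p=0.20.
P(Y=21) = C(20,3) · p^4 · (1−p)^17
= 1140 · 0.0016 · 0.022518 = 0.04107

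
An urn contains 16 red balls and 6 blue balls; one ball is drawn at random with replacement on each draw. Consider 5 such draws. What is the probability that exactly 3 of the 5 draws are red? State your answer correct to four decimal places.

0.2861

X ~ Binomial(n=5, p=0.727273).
P(X=3) = C(5,3) · p^3 · (1−p)^2
= 10 · 0.38467 · 0.07438 = 0.286121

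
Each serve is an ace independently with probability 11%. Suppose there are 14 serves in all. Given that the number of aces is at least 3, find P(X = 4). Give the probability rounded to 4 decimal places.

X ~ Binomial(14, 0.11). Want P(X=4 | X≥3) = P(X=4) / P(X≥3).
P(X=4) = C(14,4)·0.11^4·0.89^10 = 0.045699
P(X≥3) = 1 − 0.195641 − 0.338525 − 0.271961 = 0.193873
Ratio = 0.045699 / 0.193873 = 0.235716

0.2357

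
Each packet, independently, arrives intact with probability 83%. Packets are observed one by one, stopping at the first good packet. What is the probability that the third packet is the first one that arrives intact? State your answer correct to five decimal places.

0.02399

Geometric (trials to first success), p = 0.83.
P(Y = 3) = (1−p)^2 · p = 0.0289 · 0.83 = 0.0239870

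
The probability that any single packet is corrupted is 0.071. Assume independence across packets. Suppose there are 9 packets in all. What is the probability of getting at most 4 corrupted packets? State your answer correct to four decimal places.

0.9998

X ~ Binomial(9, 0.071); P(X ≤ 4) = Σ C(9,k) p^k (1−p)^(9−k) over k:
  k=0: C(9,0)·0.071^0·0.929^9 = 0.515396
  k=1: C(9,1)·0.071^1·0.929^8 = 0.354508
  k=2: C(9,2)·0.071^2·0.929^7 = 0.108375
  k=3: C(9,3)·0.071^3·0.929^6 = 0.019326
  k=4: C(9,4)·0.071^4·0.929^5 = 0.002216
Total = 0.999822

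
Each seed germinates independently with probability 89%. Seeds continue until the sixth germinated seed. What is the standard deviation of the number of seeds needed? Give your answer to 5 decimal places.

0.91281

Y = total seeds until the sixth success; negative binomial with r=6, p=0.89.
SD(Y) = √[r(1−p)/p²] = √(0.8332281) = 0.9128133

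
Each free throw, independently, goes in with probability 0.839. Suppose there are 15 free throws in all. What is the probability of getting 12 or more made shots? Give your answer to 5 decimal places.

X ~ Binomial(15, 0.839); P(X ≥ 12) = Σ C(15,k) p^k (1−p)^(15−k) over k:
  k=12: C(15,12)·0.839^12·0.161^3 = 0.2310109
  k=13: C(15,13)·0.839^13·0.161^2 = 0.2778091
  k=14: C(15,14)·0.839^14·0.161^1 = 0.2068162
  k=15: C(15,15)·0.839^15·0.161^0 = 0.0718504
Total = 0.7874867

0.78749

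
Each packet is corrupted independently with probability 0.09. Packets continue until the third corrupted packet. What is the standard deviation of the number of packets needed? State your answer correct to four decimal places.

18.3586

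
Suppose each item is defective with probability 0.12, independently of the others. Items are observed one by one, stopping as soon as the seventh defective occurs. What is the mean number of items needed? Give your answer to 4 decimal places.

Y = total items until the seventh success; negative binomial with r=7, p=0.12.
E[Y] = r / p = 7 / 0.12 = 58.333333

58.3333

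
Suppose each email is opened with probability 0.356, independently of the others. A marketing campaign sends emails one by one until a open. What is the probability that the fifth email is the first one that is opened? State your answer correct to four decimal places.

0.0612

Geometric (trials to first success), p = 0.356.
P(Y = 5) = (1−p)^4 · p = 0.17201 · 0.356 = 0.061234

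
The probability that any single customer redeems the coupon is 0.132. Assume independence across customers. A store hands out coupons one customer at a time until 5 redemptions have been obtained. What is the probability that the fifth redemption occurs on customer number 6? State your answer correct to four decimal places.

0.0002

Y = trial on which the fifth success occurs; negative binomial, r=5, p=0.132.
P(Y=6) = C(5,4) · p^5 · (1−p)^1
= 5 · 4.0075e-05 · 0.868 = 0.000174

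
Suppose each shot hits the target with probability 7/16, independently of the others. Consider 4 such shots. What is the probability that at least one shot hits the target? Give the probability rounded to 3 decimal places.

P(at least one) = 1 − P(none) = 1 − (1 − 0.4375)^4
= 1 − 0.10011 = 0.89989

0.900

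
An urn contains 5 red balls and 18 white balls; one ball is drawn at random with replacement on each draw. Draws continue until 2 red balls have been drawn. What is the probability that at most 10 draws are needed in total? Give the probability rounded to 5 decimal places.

Finishing within 10 draws ⇔ at least 2 successes in the first 10. With X ~ Binomial(10, 0.217391), P(Y ≤ 10) = 1 − P(X ≤ 1).
  k=0: C(10,0)·0.217391^0·0.782609^10 = 0.0861880
  k=1: C(10,1)·0.217391^1·0.782609^9 = 0.2394110
1 − 0.3255990 = 0.6744010

0.67440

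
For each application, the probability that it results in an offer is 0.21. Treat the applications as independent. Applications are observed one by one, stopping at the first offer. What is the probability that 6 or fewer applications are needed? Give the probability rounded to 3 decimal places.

0.757

Y = number of applications to the first success; geometric, p = 0.21.
P(Y ≤ 6) = 1 − (1−p)^6 = 1 − 0.24309 = 0.75691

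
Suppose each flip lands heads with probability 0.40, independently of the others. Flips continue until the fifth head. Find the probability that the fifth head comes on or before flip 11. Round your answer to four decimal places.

0.4672

Finishing within 11 flips ⇔ at least 5 successes in the first 11. With X ~ Binomial(11, 0.40), P(Y ≤ 11) = 1 − P(X ≤ 4).
  k=0: C(11,0)·0.40^0·0.60^11 = 0.003628
  k=1: C(11,1)·0.40^1·0.60^10 = 0.026605
  k=2: C(11,2)·0.40^2·0.60^9 = 0.088684
  k=3: C(11,3)·0.40^3·0.60^8 = 0.177367
  k=4: C(11,4)·0.40^4·0.60^7 = 0.236490
1 − 0.532774 = 0.467226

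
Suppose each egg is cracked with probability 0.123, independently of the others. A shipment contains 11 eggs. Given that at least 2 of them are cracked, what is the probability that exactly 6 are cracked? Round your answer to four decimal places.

0.0021

X ~ Binomial(11, 0.123). Want P(X=6 | X≥2) = P(X=6) / P(X≥2).
P(X=6) = C(11,6)·0.123^6·0.877^5 = 0.000830
P(X≥2) = 1 − 0.236045 − 0.364161 = 0.399793
Ratio = 0.000830 / 0.399793 = 0.002076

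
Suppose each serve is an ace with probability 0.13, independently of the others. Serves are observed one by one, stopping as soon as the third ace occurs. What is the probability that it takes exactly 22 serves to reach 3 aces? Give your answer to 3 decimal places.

Y = trial on which the third success occurs; negative binomial, r=3, p=0.13.
P(Y=22) = C(21,2) · p^3 · (1−p)^19
= 210 · 0.002197 · 0.070936 = 0.03273

0.033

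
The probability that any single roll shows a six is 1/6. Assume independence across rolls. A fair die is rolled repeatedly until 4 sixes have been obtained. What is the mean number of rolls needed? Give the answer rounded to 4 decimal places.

24.0000

Y = total rolls until the fourth success; negative binomial with r=4, p=0.166667.
E[Y] = r / p = 4 / 0.166667 = 24.000000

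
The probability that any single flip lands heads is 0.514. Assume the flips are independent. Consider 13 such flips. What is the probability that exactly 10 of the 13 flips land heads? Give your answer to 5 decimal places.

0.04226

X ~ Binomial(n=13, p=0.514).
P(X=10) = C(13,10) · p^10 · (1−p)^3
= 286 · 0.0012872 · 0.11479 = 0.0422577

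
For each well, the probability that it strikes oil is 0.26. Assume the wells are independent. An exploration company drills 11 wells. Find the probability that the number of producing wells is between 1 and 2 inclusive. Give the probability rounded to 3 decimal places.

0.388

X ~ Binomial(11, 0.26); P(1 ≤ X ≤ 2) = Σ C(11,k) p^k (1−p)^(11−k) over k:
  k=1: C(11,1)·0.26^1·0.74^10 = 0.14083
  k=2: C(11,2)·0.26^2·0.74^9 = 0.24740
Total = 0.38822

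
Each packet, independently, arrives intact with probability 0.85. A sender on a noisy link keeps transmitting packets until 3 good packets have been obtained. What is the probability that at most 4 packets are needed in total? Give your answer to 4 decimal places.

0.8905

Finishing within 4 packets ⇔ at least 3 successes in the first 4. With X ~ Binomial(4, 0.85), P(Y ≤ 4) = 1 − P(X ≤ 2).
  k=0: C(4,0)·0.85^0·0.15^4 = 0.000506
  k=1: C(4,1)·0.85^1·0.15^3 = 0.011475
  k=2: C(4,2)·0.85^2·0.15^2 = 0.097537
1 − 0.109519 = 0.890481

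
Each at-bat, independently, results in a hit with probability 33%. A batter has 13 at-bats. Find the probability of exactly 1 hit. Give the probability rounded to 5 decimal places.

0.03510

X ~ Binomial(n=13, p=0.33).
P(X=1) = C(13,1) · p^1 · (1−p)^12
= 13 · 0.33 · 0.0081827 = 0.0351039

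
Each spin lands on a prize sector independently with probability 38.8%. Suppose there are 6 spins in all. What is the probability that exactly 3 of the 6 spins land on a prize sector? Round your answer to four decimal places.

X ~ Binomial(n=6, p=0.388).
P(X=3) = C(6,3) · p^3 · (1−p)^3
= 20 · 0.058411 · 0.22922 = 0.267781

0.2678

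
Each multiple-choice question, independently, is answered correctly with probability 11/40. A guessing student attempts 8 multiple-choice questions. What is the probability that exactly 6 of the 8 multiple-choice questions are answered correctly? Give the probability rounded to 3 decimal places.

X ~ Binomial(n=8, p=0.275).
P(X=6) = C(8,6) · p^6 · (1−p)^2
= 28 · 0.00043251 · 0.52563 = 0.00637

0.006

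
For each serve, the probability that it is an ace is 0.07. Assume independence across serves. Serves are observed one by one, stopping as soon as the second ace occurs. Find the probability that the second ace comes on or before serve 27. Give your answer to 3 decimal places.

Finishing within 27 serves ⇔ at least 2 successes in the first 27. With X ~ Binomial(27, 0.07), P(Y ≤ 27) = 1 − P(X ≤ 1).
  k=0: C(27,0)·0.07^0·0.93^27 = 0.14094
  k=1: C(27,1)·0.07^1·0.93^26 = 0.28643
1 − 0.42737 = 0.57263

0.573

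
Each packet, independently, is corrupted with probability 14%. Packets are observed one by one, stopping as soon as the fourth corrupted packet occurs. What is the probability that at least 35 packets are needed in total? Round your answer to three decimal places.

0.280

Needing more than 34 packets ⇔ fewer than 4 successes in the first 34. With X ~ Binomial(34, 0.14), P(Y > 34) = P(X ≤ 3).
  k=0: C(34,0)·0.14^0·0.86^34 = 0.00593
  k=1: C(34,1)·0.14^1·0.86^33 = 0.03281
  k=2: C(34,2)·0.14^2·0.86^32 = 0.08814
  k=3: C(34,3)·0.14^3·0.86^31 = 0.15305
P(X ≤ 3) = 0.27993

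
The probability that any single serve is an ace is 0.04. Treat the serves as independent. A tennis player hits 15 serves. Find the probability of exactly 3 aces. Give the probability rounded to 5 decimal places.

X ~ Binomial(n=15, p=0.04).
P(X=3) = C(15,3) · p^3 · (1−p)^12
= 455 · 6.4e-05 · 0.61271 = 0.0178421

0.01784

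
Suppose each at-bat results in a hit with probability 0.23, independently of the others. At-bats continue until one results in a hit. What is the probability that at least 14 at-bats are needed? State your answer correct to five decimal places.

0.03345

Y = number of at-bats to the first success; geometric, p = 0.23.
P(Y > 13) = P(first 13 all fail) = (1−p)^13 = 0.0334487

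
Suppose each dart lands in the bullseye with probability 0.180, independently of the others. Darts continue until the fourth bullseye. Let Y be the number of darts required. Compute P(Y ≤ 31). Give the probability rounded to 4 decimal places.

Finishing within 31 darts ⇔ at least 4 successes in the first 31. With X ~ Binomial(31, 0.18), P(Y ≤ 31) = 1 − P(X ≤ 3).
  k=0: C(31,0)·0.18^0·0.82^31 = 0.002129
  k=1: C(31,1)·0.18^1·0.82^30 = 0.014489
  k=2: C(31,2)·0.18^2·0.82^29 = 0.047709
  k=3: C(31,3)·0.18^3·0.82^28 = 0.101236
1 − 0.165564 = 0.834436

0.8344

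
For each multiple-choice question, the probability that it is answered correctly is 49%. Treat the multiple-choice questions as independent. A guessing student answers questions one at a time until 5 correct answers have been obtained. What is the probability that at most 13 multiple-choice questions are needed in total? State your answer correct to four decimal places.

Finishing within 13 multiple-choice questions ⇔ at least 5 successes in the first 13. With X ~ Binomial(13, 0.49), P(Y ≤ 13) = 1 − P(X ≤ 4).
  k=0: C(13,0)·0.49^0·0.51^13 = 0.000158
  k=1: C(13,1)·0.49^1·0.51^12 = 0.001972
  k=2: C(13,2)·0.49^2·0.51^11 = 0.011370
  k=3: C(13,3)·0.49^3·0.51^10 = 0.040055
  k=4: C(13,4)·0.49^4·0.51^9 = 0.096210
1 − 0.149766 = 0.850234

0.8502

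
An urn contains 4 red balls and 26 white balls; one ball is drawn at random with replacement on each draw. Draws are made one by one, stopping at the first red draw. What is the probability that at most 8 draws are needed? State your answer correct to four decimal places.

0.6817

Y = number of draws to the first success; geometric, p = 0.133333.
P(Y ≤ 8) = 1 − (1−p)^8 = 1 − 0.318285 = 0.681715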